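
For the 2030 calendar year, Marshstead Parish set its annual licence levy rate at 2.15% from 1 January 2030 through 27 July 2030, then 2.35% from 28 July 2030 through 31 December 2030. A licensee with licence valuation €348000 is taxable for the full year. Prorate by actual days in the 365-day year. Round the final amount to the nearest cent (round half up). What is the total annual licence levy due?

1 January – 27 July 2030: 208 days at 2.15% → €348000 × 2.15% × 208/365 = €4263.7151
28 July – 31 December 2030: 157 days at 2.35% → €348000 × 2.35% × 157/365 = €3517.6603
Total = €7781.3753

€7781.38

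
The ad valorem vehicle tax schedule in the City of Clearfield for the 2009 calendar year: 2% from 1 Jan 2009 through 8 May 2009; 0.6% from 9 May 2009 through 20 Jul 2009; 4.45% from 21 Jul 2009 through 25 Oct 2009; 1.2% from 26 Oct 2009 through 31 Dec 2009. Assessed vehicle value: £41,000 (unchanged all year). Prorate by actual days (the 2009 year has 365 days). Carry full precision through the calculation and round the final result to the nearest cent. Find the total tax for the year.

1 Jan – 8 May 2009: 128 days at 2% → £41,000 × 2% × 128/365 = £287.5616
9 May – 20 Jul 2009: 73 days at 0.6% → £41,000 × 0.6% × 73/365 = £49.2000
21 Jul – 25 Oct 2009: 97 days at 4.45% → £41,000 × 4.45% × 97/365 = £484.8671
26 Oct – 31 Dec 2009: 67 days at 1.2% → £41,000 × 1.2% × 67/365 = £90.3123
Total = £911.9411

£911.94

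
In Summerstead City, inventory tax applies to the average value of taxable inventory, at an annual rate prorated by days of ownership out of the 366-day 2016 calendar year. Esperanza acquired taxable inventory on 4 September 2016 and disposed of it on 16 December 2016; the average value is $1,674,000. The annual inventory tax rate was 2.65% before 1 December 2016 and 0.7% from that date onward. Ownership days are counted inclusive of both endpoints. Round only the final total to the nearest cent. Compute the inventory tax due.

4 September – 30 November 2016: 88 days at 2.65% → $1,674,000 × 2.65% × 88/366 = $10,666.0328
1 December – 16 December 2016: 16 days at 0.7% → $1,674,000 × 0.7% × 16/366 = $512.2623
Total = $11,178.2951

$11,178.30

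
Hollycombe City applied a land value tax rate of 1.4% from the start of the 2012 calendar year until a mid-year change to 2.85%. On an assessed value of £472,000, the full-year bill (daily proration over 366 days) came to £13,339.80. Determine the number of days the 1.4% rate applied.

Let d = days at the first rate; then 366 − d days at the second rate.
£472,000 × [1.4%·d + 2.85%·(366−d)] / 366 = £13,339.80
Solving gives d = 6, so the new rate took effect on 7 Jan 2012.

6 days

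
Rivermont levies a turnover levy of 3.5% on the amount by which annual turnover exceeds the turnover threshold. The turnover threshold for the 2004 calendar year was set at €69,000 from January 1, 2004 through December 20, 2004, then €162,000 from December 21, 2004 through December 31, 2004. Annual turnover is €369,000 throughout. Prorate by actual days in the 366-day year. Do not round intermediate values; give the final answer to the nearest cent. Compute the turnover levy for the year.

January 1 – December 20, 2004: 355 days, exemption €69,000 → (€369,000 − €69,000) × 3.5% × 355/366 = €10,184.4262
December 21 – December 31, 2004: 11 days, exemption €162,000 → (€369,000 − €162,000) × 3.5% × 11/366 = €217.7459
Total = €10,402.1721

€10,402.17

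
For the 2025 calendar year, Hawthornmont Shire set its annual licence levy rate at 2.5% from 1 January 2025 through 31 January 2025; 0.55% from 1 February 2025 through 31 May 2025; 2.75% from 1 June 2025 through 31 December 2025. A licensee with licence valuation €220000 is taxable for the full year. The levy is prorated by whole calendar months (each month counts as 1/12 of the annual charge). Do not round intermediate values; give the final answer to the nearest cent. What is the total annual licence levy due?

1 January – 31 January 2025: 1 month at 2.5% → €220000 × 2.5% × 1/12 = €458.3333
1 February – 31 May 2025: 4 months at 0.55% → €220000 × 0.55% × 4/12 = €403.3333
1 June – 31 December 2025: 7 months at 2.75% → €220000 × 2.75% × 7/12 = €3529.1667
Total = €4390.8333

€4390.83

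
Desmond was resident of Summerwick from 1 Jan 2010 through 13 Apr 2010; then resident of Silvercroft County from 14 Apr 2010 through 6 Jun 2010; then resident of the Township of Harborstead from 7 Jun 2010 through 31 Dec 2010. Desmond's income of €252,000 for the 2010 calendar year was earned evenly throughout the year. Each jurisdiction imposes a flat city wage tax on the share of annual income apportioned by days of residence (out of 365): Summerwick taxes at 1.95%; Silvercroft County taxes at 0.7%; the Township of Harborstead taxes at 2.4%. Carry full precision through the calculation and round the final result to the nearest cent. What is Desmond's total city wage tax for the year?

€5,094.20

Summerwick, 1 Jan – 13 Apr 2010: 103 days → €252,000 × 1.95% × 103/365 = €1,386.6904
Silvercroft County, 14 Apr – 6 Jun 2010: 54 days → €252,000 × 0.7% × 54/365 = €260.9753
The Township of Harborstead, 7 Jun – 31 Dec 2010: 208 days → €252,000 × 2.4% × 208/365 = €3,446.5315
Total = €5,094.1973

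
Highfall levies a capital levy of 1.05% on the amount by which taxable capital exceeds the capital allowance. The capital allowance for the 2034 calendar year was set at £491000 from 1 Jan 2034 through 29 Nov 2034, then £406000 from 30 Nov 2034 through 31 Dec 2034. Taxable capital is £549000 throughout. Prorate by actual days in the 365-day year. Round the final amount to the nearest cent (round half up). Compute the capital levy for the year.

£687.25

1 Jan – 29 Nov 2034: 333 days, exemption £491000 → (£549000 − £491000) × 1.05% × 333/365 = £555.6082
30 Nov – 31 Dec 2034: 32 days, exemption £406000 → (£549000 − £406000) × 1.05% × 32/365 = £131.6384
Total = £687.2466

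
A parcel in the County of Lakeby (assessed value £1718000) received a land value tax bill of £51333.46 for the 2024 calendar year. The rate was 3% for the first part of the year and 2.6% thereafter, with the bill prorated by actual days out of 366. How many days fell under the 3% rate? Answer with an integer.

Let d = days at the first rate; then 366 − d days at the second rate.
£1718000 × [3%·d + 2.6%·(366−d)] / 366 = £51333.46
Solving gives d = 355, so the new rate took effect on 21 December 2024.

355 days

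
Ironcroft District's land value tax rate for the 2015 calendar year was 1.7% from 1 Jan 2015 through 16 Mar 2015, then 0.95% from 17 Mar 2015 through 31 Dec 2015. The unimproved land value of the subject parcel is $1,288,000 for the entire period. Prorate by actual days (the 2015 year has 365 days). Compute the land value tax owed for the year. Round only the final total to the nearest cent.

1 Jan – 16 Mar 2015: 75 days at 1.7% → $1,288,000 × 1.7% × 75/365 = $4,499.1781
17 Mar – 31 Dec 2015: 290 days at 0.95% → $1,288,000 × 0.95% × 290/365 = $9,721.7534
Total = $14,220.9315

$14,220.93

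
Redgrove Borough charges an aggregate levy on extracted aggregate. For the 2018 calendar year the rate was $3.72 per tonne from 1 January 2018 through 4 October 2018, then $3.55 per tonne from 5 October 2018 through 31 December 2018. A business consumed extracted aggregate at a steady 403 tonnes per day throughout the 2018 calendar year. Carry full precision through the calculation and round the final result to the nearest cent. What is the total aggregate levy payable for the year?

1 January – 4 October 2018: 277 days × 403 tonnes/day = 111,631 tonnes at $3.72/tonne → $415,267.32
5 October – 31 December 2018: 88 days × 403 tonnes/day = 35,464 tonnes at $3.55/tonne → $125,897.20

$541,164.52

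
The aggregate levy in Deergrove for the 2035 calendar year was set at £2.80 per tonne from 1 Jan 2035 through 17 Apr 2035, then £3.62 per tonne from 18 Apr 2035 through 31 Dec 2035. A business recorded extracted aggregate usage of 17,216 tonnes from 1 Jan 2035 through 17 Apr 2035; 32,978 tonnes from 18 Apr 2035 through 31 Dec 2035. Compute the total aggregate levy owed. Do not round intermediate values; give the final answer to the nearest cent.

£167,585.16

1 Jan – 17 Apr 2035: 17,216 tonnes at £2.80/tonne → £48,204.80
18 Apr – 31 Dec 2035: 32,978 tonnes at £3.62/tonne → £119,380.36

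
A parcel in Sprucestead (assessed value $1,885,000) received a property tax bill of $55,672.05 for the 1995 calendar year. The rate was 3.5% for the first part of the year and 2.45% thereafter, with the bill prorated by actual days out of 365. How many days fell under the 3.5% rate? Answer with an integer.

Let d = days at the first rate; then 365 − d days at the second rate.
$1,885,000 × [3.5%·d + 2.45%·(365−d)] / 365 = $55,672.05
Solving gives d = 175, so the new rate took effect on 25 Jun 1995.

175 days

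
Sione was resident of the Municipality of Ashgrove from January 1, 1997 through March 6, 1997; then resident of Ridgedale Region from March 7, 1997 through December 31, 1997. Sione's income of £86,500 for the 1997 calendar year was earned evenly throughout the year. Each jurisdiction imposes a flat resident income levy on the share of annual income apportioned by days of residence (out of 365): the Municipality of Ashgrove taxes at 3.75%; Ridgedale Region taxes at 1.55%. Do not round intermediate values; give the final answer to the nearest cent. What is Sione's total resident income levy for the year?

£1,679.64

The Municipality of Ashgrove, January 1 – March 6, 1997: 65 days → £86,500 × 3.75% × 65/365 = £577.6541
Ridgedale Region, March 7 – December 31, 1997: 300 days → £86,500 × 1.55% × 300/365 = £1,101.9863
Total = £1,679.6404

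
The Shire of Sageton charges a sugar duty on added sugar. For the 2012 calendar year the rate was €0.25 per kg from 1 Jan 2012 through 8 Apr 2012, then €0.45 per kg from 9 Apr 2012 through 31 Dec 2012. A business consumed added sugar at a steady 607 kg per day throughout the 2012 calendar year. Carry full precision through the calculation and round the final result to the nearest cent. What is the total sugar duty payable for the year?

1 Jan – 8 Apr 2012: 99 days × 607 kg/day = 60,093 kg at €0.25/kg → €15,023.25
9 Apr – 31 Dec 2012: 267 days × 607 kg/day = 162,069 kg at €0.45/kg → €72,931.05

€87,954.30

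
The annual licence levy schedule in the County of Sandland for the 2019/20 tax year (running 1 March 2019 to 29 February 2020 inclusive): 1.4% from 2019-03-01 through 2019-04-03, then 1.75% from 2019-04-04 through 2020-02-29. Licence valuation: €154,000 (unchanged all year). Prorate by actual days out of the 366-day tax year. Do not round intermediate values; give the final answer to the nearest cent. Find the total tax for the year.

€2,644.93

2019-03-01 to 2019-04-03: 34 days at 1.4% → €154,000 × 1.4% × 34/366 = €200.2842
2019-04-04 to 2020-02-29: 332 days at 1.75% → €154,000 × 1.75% × 332/366 = €2,444.6448
Total = €2,644.9290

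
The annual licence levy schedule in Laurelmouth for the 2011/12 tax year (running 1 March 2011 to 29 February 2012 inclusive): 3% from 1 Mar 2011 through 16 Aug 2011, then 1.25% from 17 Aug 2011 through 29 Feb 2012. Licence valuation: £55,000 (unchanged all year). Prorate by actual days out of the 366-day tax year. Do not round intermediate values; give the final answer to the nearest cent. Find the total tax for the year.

£1,131.93

1 Mar – 16 Aug 2011: 169 days at 3% → £55,000 × 3% × 169/366 = £761.8852
17 Aug 2011 – 29 Feb 2012: 197 days at 1.25% → £55,000 × 1.25% × 197/366 = £370.0478
Total = £1,131.9331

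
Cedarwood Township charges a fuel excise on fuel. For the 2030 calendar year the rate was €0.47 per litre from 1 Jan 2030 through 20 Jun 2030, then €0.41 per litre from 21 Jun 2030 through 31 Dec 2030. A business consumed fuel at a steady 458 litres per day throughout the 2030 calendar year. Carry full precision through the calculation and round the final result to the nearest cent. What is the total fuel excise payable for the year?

1 Jan – 20 Jun 2030: 171 days × 458 litres/day = 78,318 litres at €0.47/litre → €36,809.46
21 Jun – 31 Dec 2030: 194 days × 458 litres/day = 88,852 litres at €0.41/litre → €36,429.32

€73,238.78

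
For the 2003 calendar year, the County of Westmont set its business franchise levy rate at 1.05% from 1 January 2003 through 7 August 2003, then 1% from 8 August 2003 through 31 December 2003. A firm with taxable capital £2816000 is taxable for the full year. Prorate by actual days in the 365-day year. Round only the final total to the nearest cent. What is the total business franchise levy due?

1 January – 7 August 2003: 219 days at 1.05% → £2816000 × 1.05% × 219/365 = £17740.8000
8 August – 31 December 2003: 146 days at 1% → £2816000 × 1% × 146/365 = £11264.0000
Total = £29004.8000

£29004.80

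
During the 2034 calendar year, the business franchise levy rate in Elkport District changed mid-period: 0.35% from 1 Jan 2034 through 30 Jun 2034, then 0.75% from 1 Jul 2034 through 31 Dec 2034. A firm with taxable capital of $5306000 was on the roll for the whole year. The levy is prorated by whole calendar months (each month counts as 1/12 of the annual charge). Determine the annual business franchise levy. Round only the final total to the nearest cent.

$29183.00

1 Jan – 30 Jun 2034: 6 months at 0.35% → $5306000 × 0.35% × 6/12 = $9285.5000
1 Jul – 31 Dec 2034: 6 months at 0.75% → $5306000 × 0.75% × 6/12 = $19897.5000
Total = $29183.0000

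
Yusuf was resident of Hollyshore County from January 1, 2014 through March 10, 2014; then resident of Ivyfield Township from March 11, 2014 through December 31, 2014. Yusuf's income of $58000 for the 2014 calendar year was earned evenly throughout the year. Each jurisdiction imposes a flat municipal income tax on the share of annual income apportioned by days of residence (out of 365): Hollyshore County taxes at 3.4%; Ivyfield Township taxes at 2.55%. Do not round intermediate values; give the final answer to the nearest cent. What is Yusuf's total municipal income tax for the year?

$1572.20

Hollyshore County, January 1 – March 10, 2014: 69 days → $58000 × 3.4% × 69/365 = $372.7890
Ivyfield Township, March 11 – December 31, 2014: 296 days → $58000 × 2.55% × 296/365 = $1199.4082
Total = $1572.1973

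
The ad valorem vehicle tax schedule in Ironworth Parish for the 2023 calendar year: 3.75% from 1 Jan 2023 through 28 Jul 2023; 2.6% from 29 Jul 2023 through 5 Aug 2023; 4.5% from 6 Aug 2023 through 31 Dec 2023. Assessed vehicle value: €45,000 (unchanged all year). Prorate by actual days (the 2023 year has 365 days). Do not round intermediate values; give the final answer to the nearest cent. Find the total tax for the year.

€1,813.01

1 Jan – 28 Jul 2023: 209 days at 3.75% → €45,000 × 3.75% × 209/365 = €966.2671
29 Jul – 5 Aug 2023: 8 days at 2.6% → €45,000 × 2.6% × 8/365 = €25.6438
6 Aug – 31 Dec 2023: 148 days at 4.5% → €45,000 × 4.5% × 148/365 = €821.0959
Total = €1,813.0068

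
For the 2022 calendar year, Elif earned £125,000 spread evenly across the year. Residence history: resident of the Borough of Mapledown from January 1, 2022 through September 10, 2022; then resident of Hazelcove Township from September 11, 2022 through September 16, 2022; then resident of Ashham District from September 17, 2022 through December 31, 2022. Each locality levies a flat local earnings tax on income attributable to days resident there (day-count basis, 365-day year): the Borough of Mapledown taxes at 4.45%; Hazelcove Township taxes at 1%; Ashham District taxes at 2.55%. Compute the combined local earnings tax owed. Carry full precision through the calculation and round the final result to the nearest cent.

£4,801.88

The Borough of Mapledown, January 1 – September 10, 2022: 253 days → £125,000 × 4.45% × 253/365 = £3,855.6507
Hazelcove Township, September 11 – September 16, 2022: 6 days → £125,000 × 1% × 6/365 = £20.5479
Ashham District, September 17 – December 31, 2022: 106 days → £125,000 × 2.55% × 106/365 = £925.6849
Total = £4,801.8836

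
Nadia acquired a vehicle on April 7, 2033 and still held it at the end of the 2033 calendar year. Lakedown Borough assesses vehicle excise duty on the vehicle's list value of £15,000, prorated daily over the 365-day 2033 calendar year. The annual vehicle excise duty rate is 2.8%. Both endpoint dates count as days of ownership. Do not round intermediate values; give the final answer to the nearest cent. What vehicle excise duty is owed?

Days held (April 7 – December 31, 2033): 269 out of 365
Tax = £15,000 × 2.8% × 269/365 = £309.5342

£309.53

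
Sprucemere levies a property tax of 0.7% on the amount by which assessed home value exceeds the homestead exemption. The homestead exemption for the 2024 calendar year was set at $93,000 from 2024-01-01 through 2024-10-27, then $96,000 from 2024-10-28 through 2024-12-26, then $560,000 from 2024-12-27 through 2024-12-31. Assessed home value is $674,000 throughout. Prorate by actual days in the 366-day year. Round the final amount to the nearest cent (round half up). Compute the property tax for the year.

2024-01-01 to 2024-10-27: 301 days, exemption $93,000 → ($674,000 − $93,000) × 0.7% × 301/366 = $3,344.7186
2024-10-28 to 2024-12-26: 60 days, exemption $96,000 → ($674,000 − $96,000) × 0.7% × 60/366 = $663.2787
2024-12-27 to 2024-12-31: 5 days, exemption $560,000 → ($674,000 − $560,000) × 0.7% × 5/366 = $10.9016
Total = $4,018.8989

$4,018.90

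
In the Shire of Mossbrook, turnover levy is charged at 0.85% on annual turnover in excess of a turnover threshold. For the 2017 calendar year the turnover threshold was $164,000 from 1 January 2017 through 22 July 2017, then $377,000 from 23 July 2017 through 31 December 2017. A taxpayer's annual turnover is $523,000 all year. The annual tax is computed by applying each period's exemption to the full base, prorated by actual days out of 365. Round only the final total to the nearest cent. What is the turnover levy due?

1 January – 22 July 2017: 203 days, exemption $164,000 → ($523,000 − $164,000) × 0.85% × 203/365 = $1,697.1356
23 July – 31 December 2017: 162 days, exemption $377,000 → ($523,000 − $377,000) × 0.85% × 162/365 = $550.8000
Total = $2,247.9356

$2,247.94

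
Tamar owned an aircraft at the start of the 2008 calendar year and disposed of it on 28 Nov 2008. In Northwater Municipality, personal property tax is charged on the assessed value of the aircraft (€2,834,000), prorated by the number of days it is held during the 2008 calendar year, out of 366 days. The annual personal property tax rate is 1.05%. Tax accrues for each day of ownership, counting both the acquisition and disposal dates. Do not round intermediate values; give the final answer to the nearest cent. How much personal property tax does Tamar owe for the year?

€27,073.99

Days held (1 Jan – 28 Nov 2008): 333 out of 366
Tax = €2,834,000 × 1.05% × 333/366 = €27,073.9918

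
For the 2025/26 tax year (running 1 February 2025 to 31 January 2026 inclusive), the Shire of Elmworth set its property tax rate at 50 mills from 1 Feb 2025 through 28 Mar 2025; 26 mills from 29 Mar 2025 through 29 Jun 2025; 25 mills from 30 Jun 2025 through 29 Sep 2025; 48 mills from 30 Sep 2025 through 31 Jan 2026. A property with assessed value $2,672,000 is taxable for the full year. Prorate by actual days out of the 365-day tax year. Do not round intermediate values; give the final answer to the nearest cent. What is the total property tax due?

$98,607.78

1 Feb – 28 Mar 2025: 56 days at 50 mills → $2,672,000 × 5% × 56/365 = $20,497.5342
29 Mar – 29 Jun 2025: 93 days at 26 mills → $2,672,000 × 2.6% × 93/365 = $17,701.0849
30 Jun – 29 Sep 2025: 92 days at 25 mills → $2,672,000 × 2.5% × 92/365 = $16,837.2603
30 Sep 2025 – 31 Jan 2026: 124 days at 48 mills → $2,672,000 × 4.8% × 124/365 = $43,571.9014
Total = $98,607.7808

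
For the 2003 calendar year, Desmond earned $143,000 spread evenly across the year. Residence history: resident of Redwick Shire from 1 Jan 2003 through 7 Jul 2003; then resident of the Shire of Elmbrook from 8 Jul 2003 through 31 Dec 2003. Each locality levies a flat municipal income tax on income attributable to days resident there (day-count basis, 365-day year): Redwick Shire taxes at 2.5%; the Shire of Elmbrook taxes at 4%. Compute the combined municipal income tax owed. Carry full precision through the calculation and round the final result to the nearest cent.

Redwick Shire, 1 Jan – 7 Jul 2003: 188 days → $143,000 × 2.5% × 188/365 = $1,841.3699
The Shire of Elmbrook, 8 Jul – 31 Dec 2003: 177 days → $143,000 × 4% × 177/365 = $2,773.8082
Total = $4,615.1781

$4,615.18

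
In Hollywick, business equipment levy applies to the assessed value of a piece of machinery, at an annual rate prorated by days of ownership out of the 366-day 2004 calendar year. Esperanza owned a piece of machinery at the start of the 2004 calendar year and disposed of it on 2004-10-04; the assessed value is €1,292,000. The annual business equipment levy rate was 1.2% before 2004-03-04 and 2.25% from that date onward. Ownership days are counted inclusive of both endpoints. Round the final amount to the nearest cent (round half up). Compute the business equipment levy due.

2004-01-01 to 2004-03-03: 63 days at 1.2% → €1,292,000 × 1.2% × 63/366 = €2,668.7213
2004-03-04 to 2004-10-04: 215 days at 2.25% → €1,292,000 × 2.25% × 215/366 = €17,076.6393
Total = €19,745.3607

€19,745.36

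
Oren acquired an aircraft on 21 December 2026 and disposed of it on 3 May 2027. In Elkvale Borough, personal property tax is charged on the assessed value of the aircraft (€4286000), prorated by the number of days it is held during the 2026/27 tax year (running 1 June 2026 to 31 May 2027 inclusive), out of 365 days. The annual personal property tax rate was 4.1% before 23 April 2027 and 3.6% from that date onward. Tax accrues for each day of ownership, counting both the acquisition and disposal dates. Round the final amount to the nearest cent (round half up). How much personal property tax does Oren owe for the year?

€63867.27

21 December 2026 – 22 April 2027: 123 days at 4.1% → €4286000 × 4.1% × 123/365 = €59217.2548
23 April – 3 May 2027: 11 days at 3.6% → €4286000 × 3.6% × 11/365 = €4650.0164
Total = €63867.2712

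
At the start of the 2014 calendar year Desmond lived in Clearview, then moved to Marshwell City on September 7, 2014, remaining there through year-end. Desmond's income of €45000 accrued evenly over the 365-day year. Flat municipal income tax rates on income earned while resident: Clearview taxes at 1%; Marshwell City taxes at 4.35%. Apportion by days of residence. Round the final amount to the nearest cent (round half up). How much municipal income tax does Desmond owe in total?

€929.10

Clearview, January 1 – September 6, 2014: 249 days → €45000 × 1% × 249/365 = €306.9863
Marshwell City, September 7 – December 31, 2014: 116 days → €45000 × 4.35% × 116/365 = €622.1096
Total = €929.0959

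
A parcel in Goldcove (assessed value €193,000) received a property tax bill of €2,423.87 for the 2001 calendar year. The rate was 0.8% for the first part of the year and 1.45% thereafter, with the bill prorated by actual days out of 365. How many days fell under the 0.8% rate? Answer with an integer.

109 days

Let d = days at the first rate; then 365 − d days at the second rate.
€193,000 × [0.8%·d + 1.45%·(365−d)] / 365 = €2,423.87
Solving gives d = 109, so the new rate took effect on 20 April 2001.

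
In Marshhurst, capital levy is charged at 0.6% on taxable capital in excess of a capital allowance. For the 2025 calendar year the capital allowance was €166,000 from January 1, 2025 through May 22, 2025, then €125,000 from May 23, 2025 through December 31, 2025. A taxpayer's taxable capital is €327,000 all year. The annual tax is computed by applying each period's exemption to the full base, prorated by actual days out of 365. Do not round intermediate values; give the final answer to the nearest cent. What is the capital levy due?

€1,116.30

January 1 – May 22, 2025: 142 days, exemption €166,000 → (€327,000 − €166,000) × 0.6% × 142/365 = €375.8137
May 23 – December 31, 2025: 223 days, exemption €125,000 → (€327,000 − €125,000) × 0.6% × 223/365 = €740.4822
Total = €1,116.2959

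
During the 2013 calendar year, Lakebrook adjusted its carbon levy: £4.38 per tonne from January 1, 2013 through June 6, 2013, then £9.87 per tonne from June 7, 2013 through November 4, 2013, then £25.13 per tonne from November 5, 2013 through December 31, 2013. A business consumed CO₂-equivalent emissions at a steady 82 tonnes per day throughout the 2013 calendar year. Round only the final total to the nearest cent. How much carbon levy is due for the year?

£296,056.08

January 1 – June 6, 2013: 157 days × 82 tonnes/day = 12,874 tonnes at £4.38/tonne → £56,388.12
June 7 – November 4, 2013: 151 days × 82 tonnes/day = 12,382 tonnes at £9.87/tonne → £122,210.34
November 5 – December 31, 2013: 57 days × 82 tonnes/day = 4,674 tonnes at £25.13/tonne → £117,457.62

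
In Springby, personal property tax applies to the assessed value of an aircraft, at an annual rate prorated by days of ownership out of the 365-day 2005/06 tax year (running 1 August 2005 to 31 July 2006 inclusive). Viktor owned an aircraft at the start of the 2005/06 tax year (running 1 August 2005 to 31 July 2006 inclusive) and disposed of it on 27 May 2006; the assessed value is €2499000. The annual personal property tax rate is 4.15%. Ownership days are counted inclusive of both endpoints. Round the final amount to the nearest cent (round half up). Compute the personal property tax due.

Days held (1 August 2005 – 27 May 2006): 300 out of 365
Tax = €2499000 × 4.15% × 300/365 = €85239.8630

€85239.86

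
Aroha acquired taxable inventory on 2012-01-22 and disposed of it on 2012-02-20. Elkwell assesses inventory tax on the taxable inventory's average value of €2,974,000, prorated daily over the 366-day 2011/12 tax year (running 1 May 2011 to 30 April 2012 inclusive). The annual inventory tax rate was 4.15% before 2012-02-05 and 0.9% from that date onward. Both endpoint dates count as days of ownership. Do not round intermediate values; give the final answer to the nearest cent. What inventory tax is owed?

2012-01-22 to 2012-02-04: 14 days at 4.15% → €2,974,000 × 4.15% × 14/366 = €4,721.0219
2012-02-05 to 2012-02-20: 16 days at 0.9% → €2,974,000 × 0.9% × 16/366 = €1,170.0984
Total = €5,891.1202

€5,891.12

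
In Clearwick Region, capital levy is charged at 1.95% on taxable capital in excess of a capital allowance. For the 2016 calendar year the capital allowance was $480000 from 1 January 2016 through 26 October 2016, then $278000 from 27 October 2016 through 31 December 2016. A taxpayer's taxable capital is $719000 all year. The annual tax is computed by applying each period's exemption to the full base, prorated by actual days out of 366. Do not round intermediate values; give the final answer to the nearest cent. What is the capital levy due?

1 January – 26 October 2016: 300 days, exemption $480000 → ($719000 − $480000) × 1.95% × 300/366 = $3820.0820
27 October – 31 December 2016: 66 days, exemption $278000 → ($719000 − $278000) × 1.95% × 66/366 = $1550.7295
Total = $5370.8115

$5370.81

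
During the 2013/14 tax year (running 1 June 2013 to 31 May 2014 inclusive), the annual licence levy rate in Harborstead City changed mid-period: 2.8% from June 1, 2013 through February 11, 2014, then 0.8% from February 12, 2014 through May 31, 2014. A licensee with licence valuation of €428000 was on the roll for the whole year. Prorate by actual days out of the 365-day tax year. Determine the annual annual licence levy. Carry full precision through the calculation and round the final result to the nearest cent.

€9427.73

June 1, 2013 – February 11, 2014: 256 days at 2.8% → €428000 × 2.8% × 256/365 = €8405.2164
February 12 – May 31, 2014: 109 days at 0.8% → €428000 × 0.8% × 109/365 = €1022.5096
Total = €9427.7260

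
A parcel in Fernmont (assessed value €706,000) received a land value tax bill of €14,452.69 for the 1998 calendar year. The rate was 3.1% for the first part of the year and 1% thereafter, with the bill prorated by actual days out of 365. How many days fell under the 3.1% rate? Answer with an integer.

182 days

Let d = days at the first rate; then 365 − d days at the second rate.
€706,000 × [3.1%·d + 1%·(365−d)] / 365 = €14,452.69
Solving gives d = 182, so the new rate took effect on 2 Jul 1998.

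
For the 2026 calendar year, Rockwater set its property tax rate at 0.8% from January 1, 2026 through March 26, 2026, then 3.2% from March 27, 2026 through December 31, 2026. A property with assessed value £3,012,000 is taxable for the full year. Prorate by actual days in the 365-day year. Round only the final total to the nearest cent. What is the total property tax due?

January 1 – March 26, 2026: 85 days at 0.8% → £3,012,000 × 0.8% × 85/365 = £5,611.3973
March 27 – December 31, 2026: 280 days at 3.2% → £3,012,000 × 3.2% × 280/365 = £73,938.4110
Total = £79,549.8082

£79,549.81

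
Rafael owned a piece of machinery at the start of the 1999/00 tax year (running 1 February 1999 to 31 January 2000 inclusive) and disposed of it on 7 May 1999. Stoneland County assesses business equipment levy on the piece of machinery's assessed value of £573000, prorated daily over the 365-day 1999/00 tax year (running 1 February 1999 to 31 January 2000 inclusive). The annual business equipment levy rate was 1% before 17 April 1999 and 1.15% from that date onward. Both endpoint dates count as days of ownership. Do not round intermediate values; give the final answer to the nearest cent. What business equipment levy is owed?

1 February – 16 April 1999: 75 days at 1% → £573000 × 1% × 75/365 = £1177.3973
17 April – 7 May 1999: 21 days at 1.15% → £573000 × 1.15% × 21/365 = £379.1219
Total = £1556.5192

£1556.52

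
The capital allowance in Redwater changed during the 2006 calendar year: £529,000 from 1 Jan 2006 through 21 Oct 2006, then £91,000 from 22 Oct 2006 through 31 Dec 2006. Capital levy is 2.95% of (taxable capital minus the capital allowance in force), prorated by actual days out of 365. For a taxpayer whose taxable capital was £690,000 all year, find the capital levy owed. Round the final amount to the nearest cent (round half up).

£7,262.90

1 Jan – 21 Oct 2006: 294 days, exemption £529,000 → (£690,000 − £529,000) × 2.95% × 294/365 = £3,825.6247
22 Oct – 31 Dec 2006: 71 days, exemption £91,000 → (£690,000 − £91,000) × 2.95% × 71/365 = £3,437.2753
Total = £7,262.9000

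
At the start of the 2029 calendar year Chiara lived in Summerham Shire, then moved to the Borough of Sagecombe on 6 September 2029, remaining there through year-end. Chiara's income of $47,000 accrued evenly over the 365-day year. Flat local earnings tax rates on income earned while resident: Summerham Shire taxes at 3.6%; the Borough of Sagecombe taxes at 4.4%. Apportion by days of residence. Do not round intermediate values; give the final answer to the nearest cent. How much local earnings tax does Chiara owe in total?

Summerham Shire, 1 January – 5 September 2029: 248 days → $47,000 × 3.6% × 248/365 = $1,149.6329
The Borough of Sagecombe, 6 September – 31 December 2029: 117 days → $47,000 × 4.4% × 117/365 = $662.8932
Total = $1,812.5260

$1,812.53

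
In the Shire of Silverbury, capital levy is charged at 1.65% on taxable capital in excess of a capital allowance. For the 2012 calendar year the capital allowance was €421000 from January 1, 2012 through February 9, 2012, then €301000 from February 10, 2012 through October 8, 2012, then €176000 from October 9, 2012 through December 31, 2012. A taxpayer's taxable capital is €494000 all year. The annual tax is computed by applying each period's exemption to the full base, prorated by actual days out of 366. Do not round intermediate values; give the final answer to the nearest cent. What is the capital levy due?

€3441.47

January 1 – February 9, 2012: 40 days, exemption €421000 → (€494000 − €421000) × 1.65% × 40/366 = €131.6393
February 10 – October 8, 2012: 242 days, exemption €301000 → (€494000 − €301000) × 1.65% × 242/366 = €2105.5984
October 9 – December 31, 2012: 84 days, exemption €176000 → (€494000 − €176000) × 1.65% × 84/366 = €1204.2295
Total = €3441.4672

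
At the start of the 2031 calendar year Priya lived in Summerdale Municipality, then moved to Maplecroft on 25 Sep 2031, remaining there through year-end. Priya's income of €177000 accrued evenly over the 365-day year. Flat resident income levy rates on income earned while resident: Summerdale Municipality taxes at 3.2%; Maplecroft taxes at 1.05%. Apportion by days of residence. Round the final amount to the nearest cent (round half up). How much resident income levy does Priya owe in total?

Summerdale Municipality, 1 Jan – 24 Sep 2031: 267 days → €177000 × 3.2% × 267/365 = €4143.2548
Maplecroft, 25 Sep – 31 Dec 2031: 98 days → €177000 × 1.05% × 98/365 = €498.9945
Total = €4642.2493

€4642.25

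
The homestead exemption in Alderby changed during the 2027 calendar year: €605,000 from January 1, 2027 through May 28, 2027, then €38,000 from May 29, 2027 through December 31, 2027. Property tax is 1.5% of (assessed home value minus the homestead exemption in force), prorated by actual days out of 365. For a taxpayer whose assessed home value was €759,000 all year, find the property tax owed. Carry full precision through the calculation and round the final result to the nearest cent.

€7,366.40

January 1 – May 28, 2027: 148 days, exemption €605,000 → (€759,000 − €605,000) × 1.5% × 148/365 = €936.6575
May 29 – December 31, 2027: 217 days, exemption €38,000 → (€759,000 − €38,000) × 1.5% × 217/365 = €6,429.7397
Total = €7,366.3973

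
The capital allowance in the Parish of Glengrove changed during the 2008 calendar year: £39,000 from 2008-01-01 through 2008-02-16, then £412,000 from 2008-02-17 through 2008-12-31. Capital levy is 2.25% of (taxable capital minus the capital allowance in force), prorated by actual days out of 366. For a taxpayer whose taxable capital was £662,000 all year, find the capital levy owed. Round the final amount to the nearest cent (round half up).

£6,702.73

2008-01-01 to 2008-02-16: 47 days, exemption £39,000 → (£662,000 − £39,000) × 2.25% × 47/366 = £1,800.0615
2008-02-17 to 2008-12-31: 319 days, exemption £412,000 → (£662,000 − £412,000) × 2.25% × 319/366 = £4,902.6639
Total = £6,702.7254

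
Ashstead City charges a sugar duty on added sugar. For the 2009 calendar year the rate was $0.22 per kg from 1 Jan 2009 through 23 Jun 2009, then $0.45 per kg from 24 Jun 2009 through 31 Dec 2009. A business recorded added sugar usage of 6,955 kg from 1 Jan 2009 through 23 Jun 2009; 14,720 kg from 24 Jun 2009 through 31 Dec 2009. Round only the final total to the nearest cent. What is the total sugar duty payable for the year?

1 Jan – 23 Jun 2009: 6,955 kg at $0.22/kg → $1,530.10
24 Jun – 31 Dec 2009: 14,720 kg at $0.45/kg → $6,624.00

$8,154.10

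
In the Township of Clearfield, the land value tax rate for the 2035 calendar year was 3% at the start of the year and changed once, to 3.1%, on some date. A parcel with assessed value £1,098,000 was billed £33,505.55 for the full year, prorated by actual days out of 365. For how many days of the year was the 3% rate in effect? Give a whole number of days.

177 days

Let d = days at the first rate; then 365 − d days at the second rate.
£1,098,000 × [3%·d + 3.1%·(365−d)] / 365 = £33,505.55
Solving gives d = 177, so the new rate took effect on 27 Jun 2035.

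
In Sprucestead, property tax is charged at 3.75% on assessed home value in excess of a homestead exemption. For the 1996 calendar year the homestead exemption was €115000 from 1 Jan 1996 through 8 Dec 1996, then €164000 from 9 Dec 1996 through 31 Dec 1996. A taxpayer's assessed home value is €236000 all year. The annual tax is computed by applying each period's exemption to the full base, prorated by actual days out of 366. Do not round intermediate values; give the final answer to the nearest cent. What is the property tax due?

€4422.03

1 Jan – 8 Dec 1996: 343 days, exemption €115000 → (€236000 − €115000) × 3.75% × 343/366 = €4252.3566
9 Dec – 31 Dec 1996: 23 days, exemption €164000 → (€236000 − €164000) × 3.75% × 23/366 = €169.6721
Total = €4422.0287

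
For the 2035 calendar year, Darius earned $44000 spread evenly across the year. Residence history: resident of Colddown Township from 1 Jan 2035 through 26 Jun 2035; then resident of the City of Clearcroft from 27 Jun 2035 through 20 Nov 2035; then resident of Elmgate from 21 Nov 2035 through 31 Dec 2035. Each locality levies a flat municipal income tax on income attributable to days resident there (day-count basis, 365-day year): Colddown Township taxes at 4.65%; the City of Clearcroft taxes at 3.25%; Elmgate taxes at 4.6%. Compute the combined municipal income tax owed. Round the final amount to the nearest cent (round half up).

Colddown Township, 1 Jan – 26 Jun 2035: 177 days → $44000 × 4.65% × 177/365 = $992.1699
The City of Clearcroft, 27 Jun – 20 Nov 2035: 147 days → $44000 × 3.25% × 147/365 = $575.9178
Elmgate, 21 Nov – 31 Dec 2035: 41 days → $44000 × 4.6% × 41/365 = $227.3534
Total = $1795.4411

$1795.44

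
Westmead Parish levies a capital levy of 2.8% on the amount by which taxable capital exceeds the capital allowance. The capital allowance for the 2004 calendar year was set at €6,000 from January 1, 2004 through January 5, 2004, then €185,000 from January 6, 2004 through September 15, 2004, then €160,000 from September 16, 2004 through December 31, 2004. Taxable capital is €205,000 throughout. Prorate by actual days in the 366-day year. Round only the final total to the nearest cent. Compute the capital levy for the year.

€833.11

January 1 – January 5, 2004: 5 days, exemption €6,000 → (€205,000 − €6,000) × 2.8% × 5/366 = €76.1202
January 6 – September 15, 2004: 254 days, exemption €185,000 → (€205,000 − €185,000) × 2.8% × 254/366 = €388.6339
September 16 – December 31, 2004: 107 days, exemption €160,000 → (€205,000 − €160,000) × 2.8% × 107/366 = €368.3607
Total = €833.1148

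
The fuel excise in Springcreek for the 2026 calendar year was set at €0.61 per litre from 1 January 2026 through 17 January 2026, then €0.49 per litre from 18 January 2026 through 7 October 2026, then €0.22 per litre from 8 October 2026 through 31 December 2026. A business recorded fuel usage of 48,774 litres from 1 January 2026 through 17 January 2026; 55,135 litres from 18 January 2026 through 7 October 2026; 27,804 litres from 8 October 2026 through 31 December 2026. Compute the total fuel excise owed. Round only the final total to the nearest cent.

1 January – 17 January 2026: 48,774 litres at €0.61/litre → €29,752.14
18 January – 7 October 2026: 55,135 litres at €0.49/litre → €27,016.15
8 October – 31 December 2026: 27,804 litres at €0.22/litre → €6,116.88

€62,885.17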